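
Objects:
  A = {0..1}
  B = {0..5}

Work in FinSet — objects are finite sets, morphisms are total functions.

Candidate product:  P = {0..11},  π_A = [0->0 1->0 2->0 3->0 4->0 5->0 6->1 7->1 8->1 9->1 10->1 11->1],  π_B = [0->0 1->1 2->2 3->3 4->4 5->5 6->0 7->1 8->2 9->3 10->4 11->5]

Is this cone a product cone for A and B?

Answer: VALID PRODUCT

Work:
|A|·|B| = 2·6 = 12;  |P| = 12
Check the pairing map k ↦ (π_A(k), π_B(k)):
  0 -> (0,0)
  1 -> (0,1)
  2 -> (0,2)
  3 -> (0,3)
  4 -> (0,4)
  5 -> (0,5)
  6 -> (1,0)
  7 -> (1,1)
  8 -> (1,2)
  9 -> (1,3)
  10 -> (1,4)
  11 -> (1,5)
distinct pairs in image: 12 / 12 needed
  → bijection onto A×B; projections well-typed.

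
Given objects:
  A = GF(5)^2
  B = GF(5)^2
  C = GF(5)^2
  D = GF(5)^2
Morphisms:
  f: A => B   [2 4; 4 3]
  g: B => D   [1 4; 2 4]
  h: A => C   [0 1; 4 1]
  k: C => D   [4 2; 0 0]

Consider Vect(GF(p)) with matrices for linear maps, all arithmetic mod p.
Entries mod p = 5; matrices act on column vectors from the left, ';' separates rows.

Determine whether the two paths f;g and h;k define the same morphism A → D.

Along f;g (path 1):
  e0=⟨1,0⟩ f=>⟨2,4⟩ g=>⟨3,0⟩
  e1=⟨0,1⟩ f=>⟨4,3⟩ g=>⟨1,0⟩
  composite₁ = [3 1; 0 0]
Along h;k (path 2):
  e0=⟨1,0⟩ h=>⟨0,4⟩ k=>⟨3,0⟩
  e1=⟨0,1⟩ h=>⟨1,1⟩ k=>⟨1,0⟩
  composite₂ = [3 1; 0 0]
Equal? same morphism ✓

Answer: COMMUTES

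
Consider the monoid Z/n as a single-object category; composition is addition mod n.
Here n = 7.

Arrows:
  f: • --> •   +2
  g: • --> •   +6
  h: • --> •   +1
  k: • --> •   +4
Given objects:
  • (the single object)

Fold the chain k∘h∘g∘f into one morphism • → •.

  0 +2≡2 +6≡1 +1≡2 +4≡6  (mod 7)
result: +6

Answer: +6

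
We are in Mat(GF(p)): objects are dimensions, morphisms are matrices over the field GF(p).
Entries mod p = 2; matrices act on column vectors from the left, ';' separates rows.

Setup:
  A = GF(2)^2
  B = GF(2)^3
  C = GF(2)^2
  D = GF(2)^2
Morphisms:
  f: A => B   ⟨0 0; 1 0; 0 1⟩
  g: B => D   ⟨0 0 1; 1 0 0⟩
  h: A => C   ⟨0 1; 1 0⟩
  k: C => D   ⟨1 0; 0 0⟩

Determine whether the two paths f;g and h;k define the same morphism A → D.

Path 1 = f;g:
  e0=[1,0] f=>[0,1,0] g=>[0,0]
  e1=[0,1] f=>[0,0,1] g=>[1,0]
  result₁ = ⟨0 1; 0 0⟩
Path 2 = h;k:
  e0=[1,0] h=>[0,1] k=>[0,0]
  e1=[0,1] h=>[1,0] k=>[1,0]
  result₂ = ⟨0 1; 0 0⟩
Equal? equal; square commutes

Answer: COMMUTES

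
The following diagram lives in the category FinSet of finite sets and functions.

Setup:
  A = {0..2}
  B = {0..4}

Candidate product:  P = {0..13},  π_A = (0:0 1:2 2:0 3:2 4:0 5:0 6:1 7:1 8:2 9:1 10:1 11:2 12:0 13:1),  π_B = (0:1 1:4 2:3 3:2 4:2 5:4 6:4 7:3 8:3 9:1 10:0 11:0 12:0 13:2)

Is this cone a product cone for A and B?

Answer: NOT A VALID PRODUCT — |P|=14 ≠ |A|·|B|=15

Derivation:
|A|·|B| = 3·5 = 15;  |P| = 14
  → cardinalities differ; no bijection possible.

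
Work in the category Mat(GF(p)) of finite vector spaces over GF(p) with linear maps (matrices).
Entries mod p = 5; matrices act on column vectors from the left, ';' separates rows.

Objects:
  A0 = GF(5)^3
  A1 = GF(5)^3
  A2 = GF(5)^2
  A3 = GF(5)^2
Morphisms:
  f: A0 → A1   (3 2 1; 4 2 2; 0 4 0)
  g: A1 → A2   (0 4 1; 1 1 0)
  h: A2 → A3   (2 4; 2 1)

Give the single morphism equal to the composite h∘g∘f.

  e0=(1,0,0) f→(3,4,0) g→(1,2) h→(0,4)
  e1=(0,1,0) f→(2,2,4) g→(2,4) h→(0,3)
  e2=(0,0,1) f→(1,2,0) g→(3,3) h→(3,4)
composite: (0 0 3; 4 3 4)

Answer: (0 0 3; 4 3 4)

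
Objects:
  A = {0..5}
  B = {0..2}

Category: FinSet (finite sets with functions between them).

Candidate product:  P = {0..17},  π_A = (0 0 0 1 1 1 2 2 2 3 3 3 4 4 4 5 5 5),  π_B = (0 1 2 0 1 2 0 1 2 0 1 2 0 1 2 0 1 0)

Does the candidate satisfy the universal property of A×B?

|A|·|B| = 6·3 = 18;  |P| = 18
Check the pairing map k ↦ (π_A(k), π_B(k)):
  0 ↦ (0,0)
  1 ↦ (0,1)
  2 ↦ (0,2)
  3 ↦ (1,0)
  4 ↦ (1,1)
  5 ↦ (1,2)
  6 ↦ (2,0)
  7 ↦ (2,1)
  8 ↦ (2,2)
  9 ↦ (3,0)
  10 ↦ (3,1)
  11 ↦ (3,2)
  12 ↦ (4,0)
  13 ↦ (4,1)
  14 ↦ (4,2)
  15 ↦ (5,0)
  16 ↦ (5,1)
  17 ↦ (5,0)  ✗ repeats pair of k=15
distinct pairs in image: 17 / 18 needed
  → (5,0) hit at k=15 and k=17

Answer: NOT A VALID PRODUCT — duplicate pair at indices 15,17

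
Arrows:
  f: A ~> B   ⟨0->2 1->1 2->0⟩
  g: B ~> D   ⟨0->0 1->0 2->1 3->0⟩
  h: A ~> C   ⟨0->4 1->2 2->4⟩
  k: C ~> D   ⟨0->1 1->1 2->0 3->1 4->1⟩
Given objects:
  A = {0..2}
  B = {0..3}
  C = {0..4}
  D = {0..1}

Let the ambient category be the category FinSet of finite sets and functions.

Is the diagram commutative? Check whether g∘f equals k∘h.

Along f;g (path 1):
  0 f~>2 g~>1
  1 f~>1 g~>0
  2 f~>0 g~>0
  ⟦path⟧₁ = ⟨0->1 1->0 2->0⟩
Along h;k (path 2):
  0 h~>4 k~>1
  1 h~>2 k~>0
  2 h~>4 k~>1
  ⟦path⟧₂ = ⟨0->1 1->0 2->1⟩
Equal? differ; not commutative

Answer: DOES NOT COMMUTE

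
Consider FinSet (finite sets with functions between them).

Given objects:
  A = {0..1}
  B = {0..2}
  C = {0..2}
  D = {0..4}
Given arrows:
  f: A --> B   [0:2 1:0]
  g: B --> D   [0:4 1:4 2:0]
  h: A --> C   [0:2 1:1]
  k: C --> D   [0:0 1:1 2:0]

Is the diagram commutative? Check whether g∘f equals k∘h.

Answer: DOES NOT COMMUTE

Derivation:
Path 1 = f;g:
  0 f-->2 g-->0
  1 f-->0 g-->4
  composite₁ = [0:0 1:4]
Path 2 = h;k:
  0 h-->2 k-->0
  1 h-->1 k-->1
  composite₂ = [0:0 1:1]
Equal? NO — does not commute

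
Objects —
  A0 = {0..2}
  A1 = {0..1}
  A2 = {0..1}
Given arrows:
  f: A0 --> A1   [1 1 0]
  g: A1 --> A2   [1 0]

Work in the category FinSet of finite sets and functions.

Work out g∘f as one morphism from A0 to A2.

  0 f-->1 g-->0
  1 f-->1 g-->0
  2 f-->0 g-->1
⟦path⟧: [0 0 1]

Answer: [0 0 1]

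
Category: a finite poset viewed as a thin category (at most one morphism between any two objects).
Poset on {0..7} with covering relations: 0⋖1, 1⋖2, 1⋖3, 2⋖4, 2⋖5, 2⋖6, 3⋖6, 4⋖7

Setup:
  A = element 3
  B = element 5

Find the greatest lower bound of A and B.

{x : x≤A ∧ x≤B} = {0,1}  (A=3, B=5)
  0 ≤ 1
  1 ≤ 1
glb = 1

Answer: A∧B = 1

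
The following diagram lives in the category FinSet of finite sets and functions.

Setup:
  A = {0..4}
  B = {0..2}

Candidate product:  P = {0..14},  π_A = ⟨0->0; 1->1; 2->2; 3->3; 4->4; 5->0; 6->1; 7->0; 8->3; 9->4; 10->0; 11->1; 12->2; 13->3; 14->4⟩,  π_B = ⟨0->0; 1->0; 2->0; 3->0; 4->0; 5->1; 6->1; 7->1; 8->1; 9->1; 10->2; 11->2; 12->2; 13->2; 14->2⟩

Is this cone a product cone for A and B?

|A|·|B| = 5·3 = 15;  |P| = 15
Check the pairing map k ↦ (π_A(k), π_B(k)):
  0 -> (0,0)
  1 -> (1,0)
  2 -> (2,0)
  3 -> (3,0)
  4 -> (4,0)
  5 -> (0,1)
  6 -> (1,1)
  7 -> (0,1)  ✗ repeats pair of k=5
  8 -> (3,1)
  9 -> (4,1)
  10 -> (0,2)
  11 -> (1,2)
  12 -> (2,2)
  13 -> (3,2)
  14 -> (4,2)
distinct pairs in image: 14 / 15 needed
  → (0,1) hit at k=5 and k=7

Answer: NOT A VALID PRODUCT — duplicate pair at indices 5,7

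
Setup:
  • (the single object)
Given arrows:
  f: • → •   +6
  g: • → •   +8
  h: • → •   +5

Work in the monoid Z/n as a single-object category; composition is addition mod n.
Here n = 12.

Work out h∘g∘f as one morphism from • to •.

  0 +6≡6 +8≡2 +5≡7  (mod 12)
composite: +7

Answer: +7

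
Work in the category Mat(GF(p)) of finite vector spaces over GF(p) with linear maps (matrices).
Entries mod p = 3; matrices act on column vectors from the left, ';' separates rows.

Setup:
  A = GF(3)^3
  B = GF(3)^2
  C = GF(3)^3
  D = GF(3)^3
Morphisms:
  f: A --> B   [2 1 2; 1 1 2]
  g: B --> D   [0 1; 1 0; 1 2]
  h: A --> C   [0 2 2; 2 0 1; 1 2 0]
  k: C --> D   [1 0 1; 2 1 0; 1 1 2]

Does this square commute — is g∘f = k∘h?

Path 1 = f;g:
  e0=(1,0,0) f-->(2,1) g-->(1,2,1)
  e1=(0,1,0) f-->(1,1) g-->(1,1,0)
  e2=(0,0,1) f-->(2,2) g-->(2,2,0)
  result₁ = [1 1 2; 2 1 2; 1 0 0]
Path 2 = h;k:
  e0=(1,0,0) h-->(0,2,1) k-->(1,2,1)
  e1=(0,1,0) h-->(2,0,2) k-->(1,1,0)
  e2=(0,0,1) h-->(2,1,0) k-->(2,2,0)
  result₂ = [1 1 2; 2 1 2; 1 0 0]
Equal? equal; square commutes

Answer: COMMUTES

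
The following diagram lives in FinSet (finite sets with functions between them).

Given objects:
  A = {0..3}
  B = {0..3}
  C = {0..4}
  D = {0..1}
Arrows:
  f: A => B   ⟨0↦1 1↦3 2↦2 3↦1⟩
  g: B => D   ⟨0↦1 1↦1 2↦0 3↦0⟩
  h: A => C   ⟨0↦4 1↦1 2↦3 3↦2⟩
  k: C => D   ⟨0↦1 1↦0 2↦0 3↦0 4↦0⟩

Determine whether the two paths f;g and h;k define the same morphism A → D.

1) trace f;g:
  0 f=>1 g=>1
  1 f=>3 g=>0
  2 f=>2 g=>0
  3 f=>1 g=>1
  composite₁ = ⟨0↦1 1↦0 2↦0 3↦1⟩
2) trace h;k:
  0 h=>4 k=>0
  1 h=>1 k=>0
  2 h=>3 k=>0
  3 h=>2 k=>0
  composite₂ = ⟨0↦0 1↦0 2↦0 3↦0⟩
Equal? distinct morphisms ✗

Answer: DOES NOT COMMUTE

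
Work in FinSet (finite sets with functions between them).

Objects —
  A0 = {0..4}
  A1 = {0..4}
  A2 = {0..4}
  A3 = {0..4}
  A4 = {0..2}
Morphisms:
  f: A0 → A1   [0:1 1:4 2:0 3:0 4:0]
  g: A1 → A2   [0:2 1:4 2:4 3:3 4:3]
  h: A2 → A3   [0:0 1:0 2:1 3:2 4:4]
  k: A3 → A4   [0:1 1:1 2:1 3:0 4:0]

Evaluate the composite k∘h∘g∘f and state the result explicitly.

Answer: [0:0 1:1 2:1 3:1 4:1]

Trace:
  0 f→1 g→4 h→4 k→0
  1 f→4 g→3 h→2 k→1
  2 f→0 g→2 h→1 k→1
  3 f→0 g→2 h→1 k→1
  4 f→0 g→2 h→1 k→1
result: [0:0 1:1 2:1 3:1 4:1]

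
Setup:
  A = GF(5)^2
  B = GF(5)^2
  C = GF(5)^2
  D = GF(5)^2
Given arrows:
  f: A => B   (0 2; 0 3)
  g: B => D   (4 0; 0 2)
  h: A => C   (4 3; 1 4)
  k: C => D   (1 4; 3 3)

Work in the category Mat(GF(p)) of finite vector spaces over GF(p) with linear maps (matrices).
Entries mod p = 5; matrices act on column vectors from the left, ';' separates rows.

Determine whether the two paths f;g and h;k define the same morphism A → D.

Along f;g (path 1):
  e0=⟨1,0⟩ f=>⟨0,0⟩ g=>⟨0,0⟩
  e1=⟨0,1⟩ f=>⟨2,3⟩ g=>⟨3,1⟩
  composite₁ = (0 3; 0 1)
Along h;k (path 2):
  e0=⟨1,0⟩ h=>⟨4,1⟩ k=>⟨3,0⟩
  e1=⟨0,1⟩ h=>⟨3,4⟩ k=>⟨4,1⟩
  composite₂ = (3 4; 0 1)
Equal? differ; not commutative

Answer: DOES NOT COMMUTE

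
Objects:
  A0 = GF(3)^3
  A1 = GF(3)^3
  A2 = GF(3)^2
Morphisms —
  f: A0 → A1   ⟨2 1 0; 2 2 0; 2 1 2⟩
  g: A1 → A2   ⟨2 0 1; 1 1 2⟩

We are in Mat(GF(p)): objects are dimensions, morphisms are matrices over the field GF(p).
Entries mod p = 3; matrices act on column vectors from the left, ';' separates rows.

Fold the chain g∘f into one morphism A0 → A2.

  e0=[1,0,0] f→[2,2,2] g→[0,2]
  e1=[0,1,0] f→[1,2,1] g→[0,2]
  e2=[0,0,1] f→[0,0,2] g→[2,1]
result: ⟨0 0 2; 2 2 1⟩

Answer: ⟨0 0 2; 2 2 1⟩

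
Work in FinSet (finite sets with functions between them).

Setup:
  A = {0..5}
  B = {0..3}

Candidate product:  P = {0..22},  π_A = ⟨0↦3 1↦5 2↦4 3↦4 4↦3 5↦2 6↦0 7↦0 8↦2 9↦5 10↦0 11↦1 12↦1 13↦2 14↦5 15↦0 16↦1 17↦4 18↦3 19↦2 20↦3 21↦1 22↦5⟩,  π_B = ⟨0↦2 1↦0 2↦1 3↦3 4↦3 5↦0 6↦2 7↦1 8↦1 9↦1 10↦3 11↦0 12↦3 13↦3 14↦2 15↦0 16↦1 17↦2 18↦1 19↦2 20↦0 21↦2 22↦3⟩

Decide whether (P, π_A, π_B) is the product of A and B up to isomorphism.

|A|·|B| = 6·4 = 24;  |P| = 23
  → cardinalities differ; no bijection possible.

Answer: NOT A VALID PRODUCT — |P|=23 ≠ |A|·|B|=24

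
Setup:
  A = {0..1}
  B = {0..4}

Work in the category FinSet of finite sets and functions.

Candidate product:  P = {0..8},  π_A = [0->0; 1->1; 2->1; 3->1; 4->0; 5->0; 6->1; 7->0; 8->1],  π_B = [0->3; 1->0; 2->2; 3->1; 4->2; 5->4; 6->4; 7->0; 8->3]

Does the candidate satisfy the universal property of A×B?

Answer: NOT A VALID PRODUCT — |P|=9 ≠ |A|·|B|=10

Derivation:
|A|·|B| = 2·5 = 10;  |P| = 9
  → cardinalities differ; no bijection possible.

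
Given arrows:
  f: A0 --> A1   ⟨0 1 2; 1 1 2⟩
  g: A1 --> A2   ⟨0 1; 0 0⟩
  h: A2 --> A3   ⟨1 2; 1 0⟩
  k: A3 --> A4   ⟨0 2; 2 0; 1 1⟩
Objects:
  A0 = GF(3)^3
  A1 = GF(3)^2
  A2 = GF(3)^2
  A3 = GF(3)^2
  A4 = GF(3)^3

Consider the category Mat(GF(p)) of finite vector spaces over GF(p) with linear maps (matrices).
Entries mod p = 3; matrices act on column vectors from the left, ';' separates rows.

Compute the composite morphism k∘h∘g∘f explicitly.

  e0=[1,0,0] f-->[0,1] g-->[1,0] h-->[1,1] k-->[2,2,2]
  e1=[0,1,0] f-->[1,1] g-->[1,0] h-->[1,1] k-->[2,2,2]
  e2=[0,0,1] f-->[2,2] g-->[2,0] h-->[2,2] k-->[1,1,1]
composite: ⟨2 2 1; 2 2 1; 2 2 1⟩

Answer: ⟨2 2 1; 2 2 1; 2 2 1⟩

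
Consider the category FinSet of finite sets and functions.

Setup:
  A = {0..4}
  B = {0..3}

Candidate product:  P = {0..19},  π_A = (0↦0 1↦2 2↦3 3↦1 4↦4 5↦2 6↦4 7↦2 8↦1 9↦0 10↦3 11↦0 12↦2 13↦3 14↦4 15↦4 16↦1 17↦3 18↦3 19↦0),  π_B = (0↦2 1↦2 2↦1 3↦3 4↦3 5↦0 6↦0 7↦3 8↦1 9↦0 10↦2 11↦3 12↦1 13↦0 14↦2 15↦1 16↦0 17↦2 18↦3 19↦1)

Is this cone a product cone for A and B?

Answer: NOT A VALID PRODUCT — duplicate pair at indices 10,17

Work:
|A|·|B| = 5·4 = 20;  |P| = 20
Check the pairing map k ↦ (π_A(k), π_B(k)):
  0 ↦ (0,2)
  1 ↦ (2,2)
  2 ↦ (3,1)
  3 ↦ (1,3)
  4 ↦ (4,3)
  5 ↦ (2,0)
  6 ↦ (4,0)
  7 ↦ (2,3)
  8 ↦ (1,1)
  9 ↦ (0,0)
  10 ↦ (3,2)
  11 ↦ (0,3)
  12 ↦ (2,1)
  13 ↦ (3,0)
  14 ↦ (4,2)
  15 ↦ (4,1)
  16 ↦ (1,0)
  17 ↦ (3,2)  ✗ repeats pair of k=10
  18 ↦ (3,3)
  19 ↦ (0,1)
distinct pairs in image: 19 / 20 needed
  → (3,2) hit at k=10 and k=17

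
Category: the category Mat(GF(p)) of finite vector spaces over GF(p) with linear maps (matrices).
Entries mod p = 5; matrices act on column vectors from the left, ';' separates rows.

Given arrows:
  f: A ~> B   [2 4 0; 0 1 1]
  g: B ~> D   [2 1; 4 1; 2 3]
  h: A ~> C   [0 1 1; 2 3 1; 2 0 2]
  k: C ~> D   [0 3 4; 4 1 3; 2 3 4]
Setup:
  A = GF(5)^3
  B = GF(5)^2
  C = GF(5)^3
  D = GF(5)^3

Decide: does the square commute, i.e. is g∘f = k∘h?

Answer: COMMUTES

Derivation:
1) trace f;g:
  e0=⟨1,0,0⟩ f~>⟨2,0⟩ g~>⟨4,3,4⟩
  e1=⟨0,1,0⟩ f~>⟨4,1⟩ g~>⟨4,2,1⟩
  e2=⟨0,0,1⟩ f~>⟨0,1⟩ g~>⟨1,1,3⟩
  result₁ = [4 4 1; 3 2 1; 4 1 3]
2) trace h;k:
  e0=⟨1,0,0⟩ h~>⟨0,2,2⟩ k~>⟨4,3,4⟩
  e1=⟨0,1,0⟩ h~>⟨1,3,0⟩ k~>⟨4,2,1⟩
  e2=⟨0,0,1⟩ h~>⟨1,1,2⟩ k~>⟨1,1,3⟩
  result₂ = [4 4 1; 3 2 1; 4 1 3]
Equal? same morphism ✓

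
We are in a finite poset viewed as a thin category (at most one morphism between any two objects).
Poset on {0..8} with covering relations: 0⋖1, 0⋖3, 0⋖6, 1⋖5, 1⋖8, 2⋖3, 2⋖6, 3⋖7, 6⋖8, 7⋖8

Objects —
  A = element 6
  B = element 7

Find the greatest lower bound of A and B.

Answer: NO MEET EXISTS

Work:
Common predecessors of 6,7: {0,2}
  maximal lower bounds 0 and 2 are incomparable: neither 0<=2 nor 2<=0
→ no greatest lower bound exists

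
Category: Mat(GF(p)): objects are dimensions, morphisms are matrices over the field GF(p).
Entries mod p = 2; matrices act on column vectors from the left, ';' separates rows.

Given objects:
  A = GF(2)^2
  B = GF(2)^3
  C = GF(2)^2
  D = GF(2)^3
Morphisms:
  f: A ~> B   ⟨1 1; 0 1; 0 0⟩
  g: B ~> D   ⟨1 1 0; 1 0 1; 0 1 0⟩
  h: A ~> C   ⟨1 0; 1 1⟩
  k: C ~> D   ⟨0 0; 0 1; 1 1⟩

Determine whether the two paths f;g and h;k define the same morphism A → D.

Along f;g (path 1):
  e0=[1,0] f~>[1,0,0] g~>[1,1,0]
  e1=[0,1] f~>[1,1,0] g~>[0,1,1]
  ⟦path⟧₁ = ⟨1 0; 1 1; 0 1⟩
Along h;k (path 2):
  e0=[1,0] h~>[1,1] k~>[0,1,0]
  e1=[0,1] h~>[0,1] k~>[0,1,1]
  ⟦path⟧₂ = ⟨0 0; 1 1; 0 1⟩
Equal? NO — does not commute

Answer: DOES NOT COMMUTE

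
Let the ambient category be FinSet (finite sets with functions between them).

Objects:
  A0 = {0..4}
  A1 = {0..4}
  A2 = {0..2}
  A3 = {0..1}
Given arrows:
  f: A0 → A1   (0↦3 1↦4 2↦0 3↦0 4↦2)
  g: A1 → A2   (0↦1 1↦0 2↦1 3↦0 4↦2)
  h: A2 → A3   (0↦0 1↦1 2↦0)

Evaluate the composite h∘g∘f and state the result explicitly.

  0 f→3 g→0 h→0
  1 f→4 g→2 h→0
  2 f→0 g→1 h→1
  3 f→0 g→1 h→1
  4 f→2 g→1 h→1
result: (0↦0 1↦0 2↦1 3↦1 4↦1)

Answer: (0↦0 1↦0 2↦1 3↦1 4↦1)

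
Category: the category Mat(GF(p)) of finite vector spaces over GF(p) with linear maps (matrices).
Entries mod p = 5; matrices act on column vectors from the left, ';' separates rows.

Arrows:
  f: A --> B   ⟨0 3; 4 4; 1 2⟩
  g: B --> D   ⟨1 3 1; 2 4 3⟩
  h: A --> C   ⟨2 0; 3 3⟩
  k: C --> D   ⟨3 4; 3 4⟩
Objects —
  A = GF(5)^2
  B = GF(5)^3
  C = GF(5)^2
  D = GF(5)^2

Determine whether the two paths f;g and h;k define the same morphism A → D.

Along f;g (path 1):
  e0=[1,0] f-->[0,4,1] g-->[3,4]
  e1=[0,1] f-->[3,4,2] g-->[2,3]
  result₁ = ⟨3 2; 4 3⟩
Along h;k (path 2):
  e0=[1,0] h-->[2,3] k-->[3,3]
  e1=[0,1] h-->[0,3] k-->[2,2]
  result₂ = ⟨3 2; 3 2⟩
Equal? NO — does not commute

Answer: DOES NOT COMMUTE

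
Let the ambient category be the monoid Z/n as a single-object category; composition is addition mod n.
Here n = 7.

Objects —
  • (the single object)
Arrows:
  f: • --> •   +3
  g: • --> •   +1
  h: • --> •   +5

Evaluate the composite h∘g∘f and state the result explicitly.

  0 +3≡3 +1≡4 +5≡2  (mod 7)
⟦path⟧: +2

Answer: +2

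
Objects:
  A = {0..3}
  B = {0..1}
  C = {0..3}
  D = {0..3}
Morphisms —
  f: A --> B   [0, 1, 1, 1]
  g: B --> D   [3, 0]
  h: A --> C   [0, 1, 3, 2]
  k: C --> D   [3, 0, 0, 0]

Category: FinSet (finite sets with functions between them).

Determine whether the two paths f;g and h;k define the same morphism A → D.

1) trace f;g:
  0 f-->0 g-->3
  1 f-->1 g-->0
  2 f-->1 g-->0
  3 f-->1 g-->0
  result₁ = [3, 0, 0, 0]
2) trace h;k:
  0 h-->0 k-->3
  1 h-->1 k-->0
  2 h-->3 k-->0
  3 h-->2 k-->0
  result₂ = [3, 0, 0, 0]
Equal? same morphism ✓

Answer: COMMUTES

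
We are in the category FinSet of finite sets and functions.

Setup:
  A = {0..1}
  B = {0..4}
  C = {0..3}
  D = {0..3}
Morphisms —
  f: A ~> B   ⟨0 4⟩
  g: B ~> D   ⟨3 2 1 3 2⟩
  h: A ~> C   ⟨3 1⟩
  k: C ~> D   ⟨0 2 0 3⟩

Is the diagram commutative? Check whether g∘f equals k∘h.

Answer: COMMUTES

Work:
Path 1 = f;g:
  0 f~>0 g~>3
  1 f~>4 g~>2
  composite₁ = ⟨3 2⟩
Path 2 = h;k:
  0 h~>3 k~>3
  1 h~>1 k~>2
  composite₂ = ⟨3 2⟩
Equal? equal; square commutes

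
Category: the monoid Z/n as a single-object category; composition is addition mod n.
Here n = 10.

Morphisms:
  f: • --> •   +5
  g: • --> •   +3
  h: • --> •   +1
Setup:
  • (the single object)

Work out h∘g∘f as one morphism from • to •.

Answer: +9

Trace:
  0 +5≡5 +3≡8 +1≡9  (mod 10)
composite: +9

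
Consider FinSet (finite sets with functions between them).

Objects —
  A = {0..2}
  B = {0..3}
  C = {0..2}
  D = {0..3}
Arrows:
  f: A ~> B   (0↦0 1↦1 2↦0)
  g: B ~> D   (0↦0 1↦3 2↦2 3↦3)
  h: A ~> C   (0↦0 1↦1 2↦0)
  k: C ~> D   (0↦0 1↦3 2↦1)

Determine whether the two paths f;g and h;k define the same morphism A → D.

1) trace f;g:
  0 f~>0 g~>0
  1 f~>1 g~>3
  2 f~>0 g~>0
  composite₁ = (0↦0 1↦3 2↦0)
2) trace h;k:
  0 h~>0 k~>0
  1 h~>1 k~>3
  2 h~>0 k~>0
  composite₂ = (0↦0 1↦3 2↦0)
Equal? same morphism ✓

Answer: COMMUTES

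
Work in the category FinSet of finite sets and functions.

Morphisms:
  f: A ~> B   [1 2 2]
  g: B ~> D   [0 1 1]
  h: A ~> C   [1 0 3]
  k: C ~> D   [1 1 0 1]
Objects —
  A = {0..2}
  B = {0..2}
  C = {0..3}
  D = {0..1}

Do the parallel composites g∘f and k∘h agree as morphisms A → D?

Answer: COMMUTES

Work:
Along f;g (path 1):
  0 f~>1 g~>1
  1 f~>2 g~>1
  2 f~>2 g~>1
  composite₁ = [1 1 1]
Along h;k (path 2):
  0 h~>1 k~>1
  1 h~>0 k~>1
  2 h~>3 k~>1
  composite₂ = [1 1 1]
Equal? equal; square commutes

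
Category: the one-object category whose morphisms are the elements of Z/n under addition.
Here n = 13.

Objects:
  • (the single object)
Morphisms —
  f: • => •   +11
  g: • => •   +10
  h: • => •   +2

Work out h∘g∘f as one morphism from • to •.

Answer: +10

Derivation:
  0 +11≡11 +10≡8 +2≡10  (mod 13)
result: +10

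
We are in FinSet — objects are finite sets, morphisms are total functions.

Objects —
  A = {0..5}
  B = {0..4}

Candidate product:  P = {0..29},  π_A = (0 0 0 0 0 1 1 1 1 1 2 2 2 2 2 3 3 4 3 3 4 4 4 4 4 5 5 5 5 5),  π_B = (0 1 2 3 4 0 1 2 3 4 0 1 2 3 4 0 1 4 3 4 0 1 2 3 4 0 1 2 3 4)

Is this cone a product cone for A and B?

|A|·|B| = 6·5 = 30;  |P| = 30
Check the pairing map k ↦ (π_A(k), π_B(k)):
  0 ↦ (0,0)
  1 ↦ (0,1)
  2 ↦ (0,2)
  3 ↦ (0,3)
  4 ↦ (0,4)
  5 ↦ (1,0)
  6 ↦ (1,1)
  7 ↦ (1,2)
  8 ↦ (1,3)
  9 ↦ (1,4)
  10 ↦ (2,0)
  11 ↦ (2,1)
  12 ↦ (2,2)
  13 ↦ (2,3)
  14 ↦ (2,4)
  15 ↦ (3,0)
  16 ↦ (3,1)
  17 ↦ (4,4)
  18 ↦ (3,3)
  19 ↦ (3,4)
  20 ↦ (4,0)
  21 ↦ (4,1)
  22 ↦ (4,2)
  23 ↦ (4,3)
  24 ↦ (4,4)  ✗ repeats pair of k=17
  25 ↦ (5,0)
  26 ↦ (5,1)
  27 ↦ (5,2)
  28 ↦ (5,3)
  29 ↦ (5,4)
distinct pairs in image: 29 / 30 needed
  → (4,4) hit at k=17 and k=24

Answer: NOT A VALID PRODUCT — duplicate pair at indices 24,17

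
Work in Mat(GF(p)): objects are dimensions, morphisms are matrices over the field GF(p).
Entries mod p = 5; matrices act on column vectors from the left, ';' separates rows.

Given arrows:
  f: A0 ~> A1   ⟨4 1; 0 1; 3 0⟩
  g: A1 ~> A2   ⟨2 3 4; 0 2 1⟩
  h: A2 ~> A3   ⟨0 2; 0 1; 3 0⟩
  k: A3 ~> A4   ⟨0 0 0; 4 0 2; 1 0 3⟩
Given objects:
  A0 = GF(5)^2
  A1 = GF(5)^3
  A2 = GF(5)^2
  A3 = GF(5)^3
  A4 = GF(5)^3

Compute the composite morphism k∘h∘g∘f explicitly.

  e0=[1,0] f~>[4,0,3] g~>[0,3] h~>[1,3,0] k~>[0,4,1]
  e1=[0,1] f~>[1,1,0] g~>[0,2] h~>[4,2,0] k~>[0,1,4]
composite: ⟨0 0; 4 1; 1 4⟩

Answer: ⟨0 0; 4 1; 1 4⟩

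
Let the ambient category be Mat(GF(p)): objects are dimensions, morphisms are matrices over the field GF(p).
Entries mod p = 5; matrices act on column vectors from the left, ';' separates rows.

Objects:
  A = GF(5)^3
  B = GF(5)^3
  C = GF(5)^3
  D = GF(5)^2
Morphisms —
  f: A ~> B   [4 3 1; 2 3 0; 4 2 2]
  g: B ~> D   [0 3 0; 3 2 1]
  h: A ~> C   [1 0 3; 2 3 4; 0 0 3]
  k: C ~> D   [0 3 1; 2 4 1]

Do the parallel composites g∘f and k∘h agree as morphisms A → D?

1) trace f;g:
  e0=[1,0,0] f~>[4,2,4] g~>[1,0]
  e1=[0,1,0] f~>[3,3,2] g~>[4,2]
  e2=[0,0,1] f~>[1,0,2] g~>[0,0]
  result₁ = [1 4 0; 0 2 0]
2) trace h;k:
  e0=[1,0,0] h~>[1,2,0] k~>[1,0]
  e1=[0,1,0] h~>[0,3,0] k~>[4,2]
  e2=[0,0,1] h~>[3,4,3] k~>[0,0]
  result₂ = [1 4 0; 0 2 0]
Equal? equal; square commutes

Answer: COMMUTES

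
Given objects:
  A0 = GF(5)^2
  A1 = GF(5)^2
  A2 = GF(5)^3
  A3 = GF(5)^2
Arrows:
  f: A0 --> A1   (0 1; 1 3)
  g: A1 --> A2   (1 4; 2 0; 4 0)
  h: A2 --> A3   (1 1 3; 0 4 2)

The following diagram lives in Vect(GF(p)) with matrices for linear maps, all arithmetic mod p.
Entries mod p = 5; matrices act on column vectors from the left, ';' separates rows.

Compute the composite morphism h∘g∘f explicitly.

  e0=(1,0) f-->(0,1) g-->(4,0,0) h-->(4,0)
  e1=(0,1) f-->(1,3) g-->(3,2,4) h-->(2,1)
⟦path⟧: (4 2; 0 1)

Answer: (4 2; 0 1)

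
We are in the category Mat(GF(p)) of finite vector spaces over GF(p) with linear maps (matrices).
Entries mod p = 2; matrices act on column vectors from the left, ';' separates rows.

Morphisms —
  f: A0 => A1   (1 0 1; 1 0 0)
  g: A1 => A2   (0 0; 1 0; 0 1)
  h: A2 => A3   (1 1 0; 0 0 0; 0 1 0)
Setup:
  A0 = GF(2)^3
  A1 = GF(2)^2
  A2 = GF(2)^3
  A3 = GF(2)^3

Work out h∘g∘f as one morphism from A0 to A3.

Answer: (1 0 1; 0 0 0; 1 0 1)

Derivation:
  e0=⟨1,0,0⟩ f=>⟨1,1⟩ g=>⟨0,1,1⟩ h=>⟨1,0,1⟩
  e1=⟨0,1,0⟩ f=>⟨0,0⟩ g=>⟨0,0,0⟩ h=>⟨0,0,0⟩
  e2=⟨0,0,1⟩ f=>⟨1,0⟩ g=>⟨0,1,0⟩ h=>⟨1,0,1⟩
⟦path⟧: (1 0 1; 0 0 0; 1 0 1)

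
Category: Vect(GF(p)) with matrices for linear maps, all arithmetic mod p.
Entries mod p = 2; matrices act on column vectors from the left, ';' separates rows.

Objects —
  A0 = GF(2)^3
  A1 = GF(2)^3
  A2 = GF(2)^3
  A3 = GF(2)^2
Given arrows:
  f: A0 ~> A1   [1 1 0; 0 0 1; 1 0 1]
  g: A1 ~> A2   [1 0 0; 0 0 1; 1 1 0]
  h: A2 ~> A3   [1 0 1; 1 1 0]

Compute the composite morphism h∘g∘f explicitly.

  e0=(1,0,0) f~>(1,0,1) g~>(1,1,1) h~>(0,0)
  e1=(0,1,0) f~>(1,0,0) g~>(1,0,1) h~>(0,1)
  e2=(0,0,1) f~>(0,1,1) g~>(0,1,1) h~>(1,1)
⟦path⟧: [0 0 1; 0 1 1]

Answer: [0 0 1; 0 1 1]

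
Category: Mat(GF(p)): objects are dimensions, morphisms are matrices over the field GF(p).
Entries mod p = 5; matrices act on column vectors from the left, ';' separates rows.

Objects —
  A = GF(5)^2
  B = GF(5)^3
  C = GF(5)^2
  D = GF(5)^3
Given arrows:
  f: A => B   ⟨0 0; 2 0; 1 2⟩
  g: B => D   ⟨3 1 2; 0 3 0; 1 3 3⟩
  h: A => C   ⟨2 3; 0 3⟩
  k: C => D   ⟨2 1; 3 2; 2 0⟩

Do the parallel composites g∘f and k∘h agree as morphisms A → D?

Along f;g (path 1):
  e0=⟨1,0⟩ f=>⟨0,2,1⟩ g=>⟨4,1,4⟩
  e1=⟨0,1⟩ f=>⟨0,0,2⟩ g=>⟨4,0,1⟩
  result₁ = ⟨4 4; 1 0; 4 1⟩
Along h;k (path 2):
  e0=⟨1,0⟩ h=>⟨2,0⟩ k=>⟨4,1,4⟩
  e1=⟨0,1⟩ h=>⟨3,3⟩ k=>⟨4,0,1⟩
  result₂ = ⟨4 4; 1 0; 4 1⟩
Equal? YES — commutes

Answer: COMMUTES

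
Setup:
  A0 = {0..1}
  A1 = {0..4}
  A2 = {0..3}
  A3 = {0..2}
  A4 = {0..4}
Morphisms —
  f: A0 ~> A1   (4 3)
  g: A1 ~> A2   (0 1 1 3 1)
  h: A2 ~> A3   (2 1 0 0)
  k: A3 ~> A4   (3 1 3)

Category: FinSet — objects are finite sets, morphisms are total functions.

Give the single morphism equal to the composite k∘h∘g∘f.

  0 f~>4 g~>1 h~>1 k~>1
  1 f~>3 g~>3 h~>0 k~>3
composite: (1 3)

Answer: (1 3)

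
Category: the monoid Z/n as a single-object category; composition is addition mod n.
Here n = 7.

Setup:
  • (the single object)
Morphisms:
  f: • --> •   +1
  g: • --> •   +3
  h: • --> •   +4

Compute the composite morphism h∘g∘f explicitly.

  0 +1≡1 +3≡4 +4≡1  (mod 7)
⟦path⟧: +1

Answer: +1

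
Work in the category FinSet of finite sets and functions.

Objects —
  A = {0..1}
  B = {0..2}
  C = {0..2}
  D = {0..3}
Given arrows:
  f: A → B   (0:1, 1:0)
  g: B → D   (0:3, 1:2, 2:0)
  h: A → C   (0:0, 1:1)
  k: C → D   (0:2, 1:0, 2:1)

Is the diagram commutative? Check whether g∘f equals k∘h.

1) trace f;g:
  0 f→1 g→2
  1 f→0 g→3
  composite₁ = (0:2, 1:3)
2) trace h;k:
  0 h→0 k→2
  1 h→1 k→0
  composite₂ = (0:2, 1:0)
Equal? distinct morphisms ✗

Answer: DOES NOT COMMUTE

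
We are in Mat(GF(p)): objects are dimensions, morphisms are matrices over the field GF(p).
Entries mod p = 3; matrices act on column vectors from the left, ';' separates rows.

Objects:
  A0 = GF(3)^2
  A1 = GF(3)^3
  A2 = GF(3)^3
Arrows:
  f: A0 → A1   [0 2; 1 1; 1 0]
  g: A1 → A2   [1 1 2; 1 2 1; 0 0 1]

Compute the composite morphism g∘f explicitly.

Answer: [0 0; 0 1; 1 0]

Trace:
  e0=⟨1,0⟩ f→⟨0,1,1⟩ g→⟨0,0,1⟩
  e1=⟨0,1⟩ f→⟨2,1,0⟩ g→⟨0,1,0⟩
result: [0 0; 0 1; 1 0]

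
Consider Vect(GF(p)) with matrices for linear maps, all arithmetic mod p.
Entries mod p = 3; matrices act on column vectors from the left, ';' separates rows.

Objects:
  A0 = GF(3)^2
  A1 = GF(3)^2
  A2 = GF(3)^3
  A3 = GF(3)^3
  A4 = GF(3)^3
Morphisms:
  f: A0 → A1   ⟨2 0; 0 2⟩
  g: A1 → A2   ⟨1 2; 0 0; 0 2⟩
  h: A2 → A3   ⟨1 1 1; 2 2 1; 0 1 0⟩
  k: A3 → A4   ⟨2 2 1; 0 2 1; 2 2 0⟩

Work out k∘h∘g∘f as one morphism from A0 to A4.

Answer: ⟨0 1; 2 0; 0 1⟩

Derivation:
  e0=(1,0) f→(2,0) g→(2,0,0) h→(2,1,0) k→(0,2,0)
  e1=(0,1) f→(0,2) g→(1,0,1) h→(2,0,0) k→(1,0,1)
⟦path⟧: ⟨0 1; 2 0; 0 1⟩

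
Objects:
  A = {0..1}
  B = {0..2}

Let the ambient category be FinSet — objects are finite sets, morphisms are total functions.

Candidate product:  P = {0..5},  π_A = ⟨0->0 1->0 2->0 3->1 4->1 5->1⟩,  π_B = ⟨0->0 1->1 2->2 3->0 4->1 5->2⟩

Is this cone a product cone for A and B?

|A|·|B| = 2·3 = 6;  |P| = 6
Check the pairing map k ↦ (π_A(k), π_B(k)):
  0 -> (0,0)
  1 -> (0,1)
  2 -> (0,2)
  3 -> (1,0)
  4 -> (1,1)
  5 -> (1,2)
distinct pairs in image: 6 / 6 needed
  → bijection onto A×B; projections well-typed.

Answer: VALID PRODUCT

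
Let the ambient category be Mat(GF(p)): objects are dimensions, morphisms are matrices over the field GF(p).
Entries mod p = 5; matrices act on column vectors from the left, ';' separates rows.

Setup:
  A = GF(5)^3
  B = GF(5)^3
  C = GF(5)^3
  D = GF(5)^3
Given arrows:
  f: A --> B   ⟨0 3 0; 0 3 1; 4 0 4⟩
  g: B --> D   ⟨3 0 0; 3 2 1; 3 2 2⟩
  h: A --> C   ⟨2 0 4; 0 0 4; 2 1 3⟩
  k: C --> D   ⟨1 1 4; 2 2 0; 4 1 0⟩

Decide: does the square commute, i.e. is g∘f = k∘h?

Along f;g (path 1):
  e0=[1,0,0] f-->[0,0,4] g-->[0,4,3]
  e1=[0,1,0] f-->[3,3,0] g-->[4,0,0]
  e2=[0,0,1] f-->[0,1,4] g-->[0,1,0]
  composite₁ = ⟨0 4 0; 4 0 1; 3 0 0⟩
Along h;k (path 2):
  e0=[1,0,0] h-->[2,0,2] k-->[0,4,3]
  e1=[0,1,0] h-->[0,0,1] k-->[4,0,0]
  e2=[0,0,1] h-->[4,4,3] k-->[0,1,0]
  composite₂ = ⟨0 4 0; 4 0 1; 3 0 0⟩
Equal? YES — commutes

Answer: COMMUTES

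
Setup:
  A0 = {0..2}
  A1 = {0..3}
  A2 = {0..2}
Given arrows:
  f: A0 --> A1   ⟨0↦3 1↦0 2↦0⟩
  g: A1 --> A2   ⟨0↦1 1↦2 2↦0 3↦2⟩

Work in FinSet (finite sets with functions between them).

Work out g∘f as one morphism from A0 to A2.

Answer: ⟨0↦2 1↦1 2↦1⟩

Work:
  0 f-->3 g-->2
  1 f-->0 g-->1
  2 f-->0 g-->1
composite: ⟨0↦2 1↦1 2↦1⟩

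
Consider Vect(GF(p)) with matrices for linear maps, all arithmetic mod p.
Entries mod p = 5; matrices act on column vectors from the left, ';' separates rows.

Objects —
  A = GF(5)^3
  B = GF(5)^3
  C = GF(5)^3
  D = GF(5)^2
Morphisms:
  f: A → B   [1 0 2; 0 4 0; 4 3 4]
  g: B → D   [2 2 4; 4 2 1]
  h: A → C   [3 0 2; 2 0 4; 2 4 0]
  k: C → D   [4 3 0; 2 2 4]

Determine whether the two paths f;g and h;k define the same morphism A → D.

Answer: COMMUTES

Derivation:
Along f;g (path 1):
  e0=[1,0,0] f→[1,0,4] g→[3,3]
  e1=[0,1,0] f→[0,4,3] g→[0,1]
  e2=[0,0,1] f→[2,0,4] g→[0,2]
  composite₁ = [3 0 0; 3 1 2]
Along h;k (path 2):
  e0=[1,0,0] h→[3,2,2] k→[3,3]
  e1=[0,1,0] h→[0,0,4] k→[0,1]
  e2=[0,0,1] h→[2,4,0] k→[0,2]
  composite₂ = [3 0 0; 3 1 2]
Equal? equal; square commutes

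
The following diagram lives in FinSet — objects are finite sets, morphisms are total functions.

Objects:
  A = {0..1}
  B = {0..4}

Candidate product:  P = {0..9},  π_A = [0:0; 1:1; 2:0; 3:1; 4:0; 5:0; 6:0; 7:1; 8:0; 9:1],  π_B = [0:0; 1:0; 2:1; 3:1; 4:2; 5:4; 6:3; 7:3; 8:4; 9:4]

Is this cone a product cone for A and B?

|A|·|B| = 2·5 = 10;  |P| = 10
Check the pairing map k ↦ (π_A(k), π_B(k)):
  0 : (0,0)
  1 : (1,0)
  2 : (0,1)
  3 : (1,1)
  4 : (0,2)
  5 : (0,4)
  6 : (0,3)
  7 : (1,3)
  8 : (0,4)  ✗ repeats pair of k=5
  9 : (1,4)
distinct pairs in image: 9 / 10 needed
  → (0,4) hit at k=5 and k=8

Answer: NOT A VALID PRODUCT — duplicate pair at indices 8,5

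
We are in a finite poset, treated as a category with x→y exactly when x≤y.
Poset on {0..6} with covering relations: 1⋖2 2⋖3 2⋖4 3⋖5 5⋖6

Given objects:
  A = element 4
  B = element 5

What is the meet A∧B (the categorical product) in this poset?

Lower bounds of A=4 and B=5: {1,2}
  1 ≤ 2
  2 ≤ 2
glb = 2

Answer: A∧B = 2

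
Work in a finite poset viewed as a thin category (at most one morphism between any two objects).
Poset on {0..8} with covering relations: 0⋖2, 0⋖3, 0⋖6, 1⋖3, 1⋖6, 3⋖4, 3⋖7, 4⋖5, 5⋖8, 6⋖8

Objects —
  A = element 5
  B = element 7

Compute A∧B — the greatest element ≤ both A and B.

Answer: A∧B = 3

Derivation:
{x : x<=A ∧ x<=B} = {0,1,3}  (A=5, B=7)
  0 <= 3
  1 <= 3
  3 <= 3
glb = 3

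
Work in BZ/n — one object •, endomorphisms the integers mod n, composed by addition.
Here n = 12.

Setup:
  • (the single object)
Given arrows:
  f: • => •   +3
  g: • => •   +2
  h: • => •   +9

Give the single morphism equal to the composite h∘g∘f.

  0 +3≡3 +2≡5 +9≡2  (mod 12)
result: +2

Answer: +2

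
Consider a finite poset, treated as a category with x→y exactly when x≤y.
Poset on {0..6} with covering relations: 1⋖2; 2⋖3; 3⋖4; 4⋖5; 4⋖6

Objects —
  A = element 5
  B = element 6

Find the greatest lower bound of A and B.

Answer: A∧B = 4

Trace:
{x : x⊑A ∧ x⊑B} = {1,2,3,4}  (A=5, B=6)
  1 ⊑ 4
  2 ⊑ 4
  3 ⊑ 4
  4 ⊑ 4
glb = 4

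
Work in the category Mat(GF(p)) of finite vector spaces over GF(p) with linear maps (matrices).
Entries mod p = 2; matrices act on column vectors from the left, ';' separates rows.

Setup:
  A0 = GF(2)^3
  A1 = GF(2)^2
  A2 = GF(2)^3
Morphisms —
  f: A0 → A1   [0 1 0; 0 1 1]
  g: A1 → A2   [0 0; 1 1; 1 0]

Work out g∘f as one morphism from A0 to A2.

Answer: [0 0 0; 0 0 1; 0 1 0]

Trace:
  e0=[1,0,0] f→[0,0] g→[0,0,0]
  e1=[0,1,0] f→[1,1] g→[0,0,1]
  e2=[0,0,1] f→[0,1] g→[0,1,0]
⟦path⟧: [0 0 0; 0 0 1; 0 1 0]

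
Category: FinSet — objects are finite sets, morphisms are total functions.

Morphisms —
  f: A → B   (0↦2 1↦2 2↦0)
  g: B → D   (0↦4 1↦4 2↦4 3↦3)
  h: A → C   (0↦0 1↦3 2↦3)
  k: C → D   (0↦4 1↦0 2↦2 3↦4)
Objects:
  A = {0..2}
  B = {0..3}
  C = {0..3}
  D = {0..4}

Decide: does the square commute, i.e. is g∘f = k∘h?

Answer: COMMUTES

Work:
1) trace f;g:
  0 f→2 g→4
  1 f→2 g→4
  2 f→0 g→4
  composite₁ = (0↦4 1↦4 2↦4)
2) trace h;k:
  0 h→0 k→4
  1 h→3 k→4
  2 h→3 k→4
  composite₂ = (0↦4 1↦4 2↦4)
Equal? equal; square commutes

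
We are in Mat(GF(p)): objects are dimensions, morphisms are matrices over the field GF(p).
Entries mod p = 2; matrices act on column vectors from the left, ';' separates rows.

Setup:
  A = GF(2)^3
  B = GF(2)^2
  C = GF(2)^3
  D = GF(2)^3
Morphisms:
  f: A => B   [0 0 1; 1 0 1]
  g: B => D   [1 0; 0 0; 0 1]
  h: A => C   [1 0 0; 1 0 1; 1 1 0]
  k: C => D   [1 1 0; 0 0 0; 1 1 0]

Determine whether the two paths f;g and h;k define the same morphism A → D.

Path 1 = f;g:
  e0=[1,0,0] f=>[0,1] g=>[0,0,1]
  e1=[0,1,0] f=>[0,0] g=>[0,0,0]
  e2=[0,0,1] f=>[1,1] g=>[1,0,1]
  composite₁ = [0 0 1; 0 0 0; 1 0 1]
Path 2 = h;k:
  e0=[1,0,0] h=>[1,1,1] k=>[0,0,0]
  e1=[0,1,0] h=>[0,0,1] k=>[0,0,0]
  e2=[0,0,1] h=>[0,1,0] k=>[1,0,1]
  composite₂ = [0 0 1; 0 0 0; 0 0 1]
Equal? distinct morphisms ✗

Answer: DOES NOT COMMUTE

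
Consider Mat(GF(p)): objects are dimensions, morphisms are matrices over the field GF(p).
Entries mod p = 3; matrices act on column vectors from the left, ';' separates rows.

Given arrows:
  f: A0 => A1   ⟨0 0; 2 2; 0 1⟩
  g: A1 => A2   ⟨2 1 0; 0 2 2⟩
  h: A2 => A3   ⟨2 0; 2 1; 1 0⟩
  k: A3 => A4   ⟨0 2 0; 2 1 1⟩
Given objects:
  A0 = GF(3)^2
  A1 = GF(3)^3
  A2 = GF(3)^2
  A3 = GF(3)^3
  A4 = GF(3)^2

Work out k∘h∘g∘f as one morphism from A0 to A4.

Answer: ⟨1 2; 0 2⟩

Trace:
  e0=⟨1,0⟩ f=>⟨0,2,0⟩ g=>⟨2,1⟩ h=>⟨1,2,2⟩ k=>⟨1,0⟩
  e1=⟨0,1⟩ f=>⟨0,2,1⟩ g=>⟨2,0⟩ h=>⟨1,1,2⟩ k=>⟨2,2⟩
composite: ⟨1 2; 0 2⟩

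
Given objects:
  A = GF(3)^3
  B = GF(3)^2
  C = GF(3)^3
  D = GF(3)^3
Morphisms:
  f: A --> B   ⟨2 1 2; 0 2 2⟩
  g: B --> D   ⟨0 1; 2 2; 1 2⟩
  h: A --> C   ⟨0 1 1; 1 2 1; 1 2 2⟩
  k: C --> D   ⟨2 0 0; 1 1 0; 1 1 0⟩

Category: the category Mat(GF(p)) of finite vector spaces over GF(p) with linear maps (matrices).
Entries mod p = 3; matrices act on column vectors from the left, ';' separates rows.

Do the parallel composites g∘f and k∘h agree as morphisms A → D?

Answer: DOES NOT COMMUTE

Derivation:
Path 1 = f;g:
  e0=⟨1,0,0⟩ f-->⟨2,0⟩ g-->⟨0,1,2⟩
  e1=⟨0,1,0⟩ f-->⟨1,2⟩ g-->⟨2,0,2⟩
  e2=⟨0,0,1⟩ f-->⟨2,2⟩ g-->⟨2,2,0⟩
  result₁ = ⟨0 2 2; 1 0 2; 2 2 0⟩
Path 2 = h;k:
  e0=⟨1,0,0⟩ h-->⟨0,1,1⟩ k-->⟨0,1,1⟩
  e1=⟨0,1,0⟩ h-->⟨1,2,2⟩ k-->⟨2,0,0⟩
  e2=⟨0,0,1⟩ h-->⟨1,1,2⟩ k-->⟨2,2,2⟩
  result₂ = ⟨0 2 2; 1 0 2; 1 0 2⟩
Equal? differ; not commutative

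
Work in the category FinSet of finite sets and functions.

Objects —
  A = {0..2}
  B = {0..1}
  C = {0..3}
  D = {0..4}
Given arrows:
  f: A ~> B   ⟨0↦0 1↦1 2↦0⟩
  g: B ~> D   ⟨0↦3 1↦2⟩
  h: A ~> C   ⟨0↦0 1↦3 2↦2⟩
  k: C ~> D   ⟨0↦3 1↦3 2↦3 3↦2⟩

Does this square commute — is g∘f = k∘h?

Along f;g (path 1):
  0 f~>0 g~>3
  1 f~>1 g~>2
  2 f~>0 g~>3
  ⟦path⟧₁ = ⟨0↦3 1↦2 2↦3⟩
Along h;k (path 2):
  0 h~>0 k~>3
  1 h~>3 k~>2
  2 h~>2 k~>3
  ⟦path⟧₂ = ⟨0↦3 1↦2 2↦3⟩
Equal? same morphism ✓

Answer: COMMUTES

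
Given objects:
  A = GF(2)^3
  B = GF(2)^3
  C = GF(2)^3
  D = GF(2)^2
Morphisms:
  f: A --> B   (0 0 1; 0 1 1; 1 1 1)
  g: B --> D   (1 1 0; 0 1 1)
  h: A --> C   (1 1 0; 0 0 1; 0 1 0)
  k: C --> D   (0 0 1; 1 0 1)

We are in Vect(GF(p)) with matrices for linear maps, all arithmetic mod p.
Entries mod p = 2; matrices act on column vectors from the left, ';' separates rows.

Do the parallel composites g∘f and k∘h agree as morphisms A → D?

Answer: COMMUTES

Trace:
Along f;g (path 1):
  e0=[1,0,0] f-->[0,0,1] g-->[0,1]
  e1=[0,1,0] f-->[0,1,1] g-->[1,0]
  e2=[0,0,1] f-->[1,1,1] g-->[0,0]
  composite₁ = (0 1 0; 1 0 0)
Along h;k (path 2):
  e0=[1,0,0] h-->[1,0,0] k-->[0,1]
  e1=[0,1,0] h-->[1,0,1] k-->[1,0]
  e2=[0,0,1] h-->[0,1,0] k-->[0,0]
  composite₂ = (0 1 0; 1 0 0)
Equal? same morphism ✓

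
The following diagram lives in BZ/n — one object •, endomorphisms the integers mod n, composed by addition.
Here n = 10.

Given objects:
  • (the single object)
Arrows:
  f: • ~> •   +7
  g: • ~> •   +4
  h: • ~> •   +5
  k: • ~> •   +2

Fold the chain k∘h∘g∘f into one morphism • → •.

  0 +7≡7 +4≡1 +5≡6 +2≡8  (mod 10)
composite: +8

Answer: +8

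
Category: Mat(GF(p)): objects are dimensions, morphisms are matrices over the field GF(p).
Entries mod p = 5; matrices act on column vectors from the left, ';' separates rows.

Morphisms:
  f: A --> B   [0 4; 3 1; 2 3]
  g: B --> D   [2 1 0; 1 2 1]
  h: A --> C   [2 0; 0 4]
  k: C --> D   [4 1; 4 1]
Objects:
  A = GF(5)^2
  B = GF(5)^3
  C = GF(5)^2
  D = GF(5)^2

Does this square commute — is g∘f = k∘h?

1) trace f;g:
  e0=[1,0] f-->[0,3,2] g-->[3,3]
  e1=[0,1] f-->[4,1,3] g-->[4,4]
  ⟦path⟧₁ = [3 4; 3 4]
2) trace h;k:
  e0=[1,0] h-->[2,0] k-->[3,3]
  e1=[0,1] h-->[0,4] k-->[4,4]
  ⟦path⟧₂ = [3 4; 3 4]
Equal? equal; square commutes

Answer: COMMUTES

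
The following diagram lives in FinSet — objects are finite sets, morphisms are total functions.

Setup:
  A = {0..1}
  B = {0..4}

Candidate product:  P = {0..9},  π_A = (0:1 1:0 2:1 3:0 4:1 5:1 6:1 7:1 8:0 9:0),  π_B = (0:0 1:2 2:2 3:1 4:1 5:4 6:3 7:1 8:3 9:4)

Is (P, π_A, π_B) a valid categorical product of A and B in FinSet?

|A|·|B| = 2·5 = 10;  |P| = 10
Check the pairing map k ↦ (π_A(k), π_B(k)):
  0 : (1,0)
  1 : (0,2)
  2 : (1,2)
  3 : (0,1)
  4 : (1,1)
  5 : (1,4)
  6 : (1,3)
  7 : (1,1)  ✗ repeats pair of k=4
  8 : (0,3)
  9 : (0,4)
distinct pairs in image: 9 / 10 needed
  → (1,1) hit at k=4 and k=7

Answer: NOT A VALID PRODUCT — duplicate pair at indices 4,7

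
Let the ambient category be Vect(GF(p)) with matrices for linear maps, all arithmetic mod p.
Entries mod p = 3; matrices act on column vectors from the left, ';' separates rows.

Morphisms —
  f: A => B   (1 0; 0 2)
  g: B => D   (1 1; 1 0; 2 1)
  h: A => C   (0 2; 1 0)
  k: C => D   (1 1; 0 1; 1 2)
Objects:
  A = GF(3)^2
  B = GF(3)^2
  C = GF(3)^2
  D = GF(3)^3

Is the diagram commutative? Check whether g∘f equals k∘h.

Answer: COMMUTES

Work:
1) trace f;g:
  e0=[1,0] f=>[1,0] g=>[1,1,2]
  e1=[0,1] f=>[0,2] g=>[2,0,2]
  ⟦path⟧₁ = (1 2; 1 0; 2 2)
2) trace h;k:
  e0=[1,0] h=>[0,1] k=>[1,1,2]
  e1=[0,1] h=>[2,0] k=>[2,0,2]
  ⟦path⟧₂ = (1 2; 1 0; 2 2)
Equal? equal; square commutes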